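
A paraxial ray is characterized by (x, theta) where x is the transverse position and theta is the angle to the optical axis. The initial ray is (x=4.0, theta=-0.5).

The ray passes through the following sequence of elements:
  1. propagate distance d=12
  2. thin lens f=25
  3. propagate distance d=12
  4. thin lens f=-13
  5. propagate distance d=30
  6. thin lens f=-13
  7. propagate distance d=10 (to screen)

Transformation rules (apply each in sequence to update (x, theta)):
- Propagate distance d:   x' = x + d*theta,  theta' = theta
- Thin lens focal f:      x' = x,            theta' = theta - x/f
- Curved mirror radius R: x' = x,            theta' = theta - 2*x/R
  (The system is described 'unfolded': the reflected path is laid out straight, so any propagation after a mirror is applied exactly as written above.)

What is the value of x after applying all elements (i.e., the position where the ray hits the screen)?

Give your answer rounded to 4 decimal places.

Answer: -73.1063

Derivation:
Initial: x=4.0000 theta=-0.5000
After 1 (propagate distance d=12): x=-2.0000 theta=-0.5000
After 2 (thin lens f=25): x=-2.0000 theta=-0.4200
After 3 (propagate distance d=12): x=-7.0400 theta=-0.4200
After 4 (thin lens f=-13): x=-7.0400 theta=-25/26 (≈-0.9615)
After 5 (propagate distance d=30): x=-11663/325 (≈-35.8862) theta=-25/26 (≈-0.9615)
After 6 (thin lens f=-13): x=-11663/325 (≈-35.8862) theta=-31451/8450 (≈-3.7220)
After 7 (propagate distance d=10 (to screen)): x=-308874/4225 (≈-73.1063) theta=-31451/8450 (≈-3.7220)
Rounded to 4 decimal places: x = -73.1063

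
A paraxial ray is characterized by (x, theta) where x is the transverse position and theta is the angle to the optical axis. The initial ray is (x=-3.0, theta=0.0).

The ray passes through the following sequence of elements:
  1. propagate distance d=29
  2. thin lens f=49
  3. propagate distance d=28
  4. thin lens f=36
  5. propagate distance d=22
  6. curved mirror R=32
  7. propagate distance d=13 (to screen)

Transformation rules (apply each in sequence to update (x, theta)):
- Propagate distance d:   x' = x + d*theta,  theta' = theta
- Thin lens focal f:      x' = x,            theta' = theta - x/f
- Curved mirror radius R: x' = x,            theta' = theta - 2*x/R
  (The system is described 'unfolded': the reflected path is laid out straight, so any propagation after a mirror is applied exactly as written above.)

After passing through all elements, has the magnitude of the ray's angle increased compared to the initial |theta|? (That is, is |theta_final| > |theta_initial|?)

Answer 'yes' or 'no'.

Initial: x=-3.0000 theta=0.0000
After 1 (propagate distance d=29): x=-3.0000 theta=0.0000
After 2 (thin lens f=49): x=-3.0000 theta=3/49 (≈0.0612)
After 3 (propagate distance d=28): x=-9/7 (≈-1.2857) theta=3/49 (≈0.0612)
After 4 (thin lens f=36): x=-9/7 (≈-1.2857) theta=19/196 (≈0.0969)
After 5 (propagate distance d=22): x=83/98 (≈0.8469) theta=19/196 (≈0.0969)
After 6 (curved mirror R=32): x=83/98 (≈0.8469) theta=69/1568 (≈0.0440)
After 7 (propagate distance d=13 (to screen)): x=2225/1568 (≈1.4190) theta=69/1568 (≈0.0440)
|theta_initial|=0.0000 |theta_final|=69/1568 (≈0.0440) -> increased

Answer: yes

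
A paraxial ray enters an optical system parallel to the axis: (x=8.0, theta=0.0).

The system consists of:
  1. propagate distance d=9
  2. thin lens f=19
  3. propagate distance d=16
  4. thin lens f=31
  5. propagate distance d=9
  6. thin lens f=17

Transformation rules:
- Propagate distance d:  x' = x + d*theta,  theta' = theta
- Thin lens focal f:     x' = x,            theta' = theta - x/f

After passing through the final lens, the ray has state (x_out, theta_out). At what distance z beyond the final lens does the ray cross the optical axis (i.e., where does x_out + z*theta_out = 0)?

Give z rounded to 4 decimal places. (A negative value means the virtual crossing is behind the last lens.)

Answer: -9.9205

Derivation:
Initial: x=8.0000 theta=0.0000
After 1 (propagate distance d=9): x=8.0000 theta=0.0000
After 2 (thin lens f=19): x=8.0000 theta=-8/19 (≈-0.4211)
After 3 (propagate distance d=16): x=24/19 (≈1.2632) theta=-8/19 (≈-0.4211)
After 4 (thin lens f=31): x=24/19 (≈1.2632) theta=-272/589 (≈-0.4618)
After 5 (propagate distance d=9): x=-1704/589 (≈-2.8930) theta=-272/589 (≈-0.4618)
After 6 (thin lens f=17): x=-1704/589 (≈-2.8930) theta=-2920/10013 (≈-0.2916)
z_focus = -x_out/theta_out = -(-1704/589)/(-2920/10013) = -3621/365 ≈ -9.9205
Rounded to 4 decimal places: z = -9.9205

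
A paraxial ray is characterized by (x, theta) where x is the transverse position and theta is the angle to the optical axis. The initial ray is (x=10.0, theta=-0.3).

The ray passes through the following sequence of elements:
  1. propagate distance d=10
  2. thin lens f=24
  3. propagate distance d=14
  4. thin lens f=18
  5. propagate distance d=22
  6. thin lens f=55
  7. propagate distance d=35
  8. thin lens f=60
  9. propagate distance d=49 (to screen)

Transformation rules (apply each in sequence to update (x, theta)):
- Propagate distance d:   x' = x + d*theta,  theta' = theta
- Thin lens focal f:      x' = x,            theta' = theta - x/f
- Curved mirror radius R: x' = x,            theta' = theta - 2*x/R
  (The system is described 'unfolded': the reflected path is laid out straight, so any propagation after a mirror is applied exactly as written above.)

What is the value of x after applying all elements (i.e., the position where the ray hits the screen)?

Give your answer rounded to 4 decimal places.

Initial: x=10.0000 theta=-0.3000
After 1 (propagate distance d=10): x=7.0000 theta=-0.3000
After 2 (thin lens f=24): x=7.0000 theta=-71/120 (≈-0.5917)
After 3 (propagate distance d=14): x=-77/60 (≈-1.2833) theta=-71/120 (≈-0.5917)
After 4 (thin lens f=18): x=-77/60 (≈-1.2833) theta=-281/540 (≈-0.5204)
After 5 (propagate distance d=22): x=-1375/108 (≈-12.7315) theta=-281/540 (≈-0.5204)
After 6 (thin lens f=55): x=-1375/108 (≈-12.7315) theta=-13/45 (≈-0.2889)
After 7 (propagate distance d=35): x=-2467/108 (≈-22.8426) theta=-13/45 (≈-0.2889)
After 8 (thin lens f=60): x=-2467/108 (≈-22.8426) theta=119/1296 (≈0.0918)
After 9 (propagate distance d=49 (to screen)): x=-23773/1296 (≈-18.3434) theta=119/1296 (≈0.0918)
Rounded to 4 decimal places: x = -18.3434

Answer: -18.3434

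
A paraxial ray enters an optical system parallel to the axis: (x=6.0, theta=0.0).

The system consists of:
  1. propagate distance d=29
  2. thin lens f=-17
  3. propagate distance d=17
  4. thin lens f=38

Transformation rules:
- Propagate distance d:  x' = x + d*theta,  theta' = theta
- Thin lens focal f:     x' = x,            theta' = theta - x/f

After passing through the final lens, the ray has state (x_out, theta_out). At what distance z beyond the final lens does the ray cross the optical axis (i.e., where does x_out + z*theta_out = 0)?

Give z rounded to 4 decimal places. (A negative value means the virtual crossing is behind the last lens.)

Answer: -323.0000

Derivation:
Initial: x=6.0000 theta=0.0000
After 1 (propagate distance d=29): x=6.0000 theta=0.0000
After 2 (thin lens f=-17): x=6.0000 theta=6/17 (≈0.3529)
After 3 (propagate distance d=17): x=12.0000 theta=6/17 (≈0.3529)
After 4 (thin lens f=38): x=12.0000 theta=12/323 (≈0.0372)
z_focus = -x_out/theta_out = -(12.0000)/(12/323) = -323.0000
Rounded to 4 decimal places: z = -323.0000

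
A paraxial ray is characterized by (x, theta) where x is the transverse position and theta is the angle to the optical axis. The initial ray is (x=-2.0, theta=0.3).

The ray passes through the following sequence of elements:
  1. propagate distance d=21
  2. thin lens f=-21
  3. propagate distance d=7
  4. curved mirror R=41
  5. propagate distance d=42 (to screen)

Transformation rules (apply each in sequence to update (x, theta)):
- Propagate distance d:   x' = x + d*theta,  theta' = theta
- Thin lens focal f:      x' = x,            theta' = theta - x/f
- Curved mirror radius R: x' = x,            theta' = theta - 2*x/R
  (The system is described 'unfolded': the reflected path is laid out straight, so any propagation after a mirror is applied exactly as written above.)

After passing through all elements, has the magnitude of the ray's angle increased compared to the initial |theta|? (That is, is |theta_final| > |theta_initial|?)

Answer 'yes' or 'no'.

Initial: x=-2.0000 theta=0.3000
After 1 (propagate distance d=21): x=4.3000 theta=0.3000
After 2 (thin lens f=-21): x=4.3000 theta=53/105 (≈0.5048)
After 3 (propagate distance d=7): x=47/6 (≈7.8333) theta=53/105 (≈0.5048)
After 4 (curved mirror R=41): x=47/6 (≈7.8333) theta=176/1435 (≈0.1226)
After 5 (propagate distance d=42 (to screen)): x=15971/1230 (≈12.9846) theta=176/1435 (≈0.1226)
|theta_initial|=0.3000 |theta_final|=176/1435 (≈0.1226) -> not increased

Answer: no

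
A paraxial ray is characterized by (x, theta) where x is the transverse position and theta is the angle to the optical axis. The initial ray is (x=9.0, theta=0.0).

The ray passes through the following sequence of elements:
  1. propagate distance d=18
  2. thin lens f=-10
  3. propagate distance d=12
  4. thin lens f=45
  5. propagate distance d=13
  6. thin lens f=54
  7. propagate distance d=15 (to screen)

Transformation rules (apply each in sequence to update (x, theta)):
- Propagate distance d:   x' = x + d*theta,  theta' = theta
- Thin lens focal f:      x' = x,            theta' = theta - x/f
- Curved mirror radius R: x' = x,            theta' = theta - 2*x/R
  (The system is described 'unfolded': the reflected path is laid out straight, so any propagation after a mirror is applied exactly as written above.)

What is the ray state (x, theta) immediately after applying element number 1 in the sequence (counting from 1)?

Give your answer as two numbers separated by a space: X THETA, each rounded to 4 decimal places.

Initial: x=9.0000 theta=0.0000
After 1 (propagate distance d=18): x=9.0000 theta=0.0000
Rounded to 4 decimal places: x = 9.0000, theta = 0.0000

Answer: 9.0000 0.0000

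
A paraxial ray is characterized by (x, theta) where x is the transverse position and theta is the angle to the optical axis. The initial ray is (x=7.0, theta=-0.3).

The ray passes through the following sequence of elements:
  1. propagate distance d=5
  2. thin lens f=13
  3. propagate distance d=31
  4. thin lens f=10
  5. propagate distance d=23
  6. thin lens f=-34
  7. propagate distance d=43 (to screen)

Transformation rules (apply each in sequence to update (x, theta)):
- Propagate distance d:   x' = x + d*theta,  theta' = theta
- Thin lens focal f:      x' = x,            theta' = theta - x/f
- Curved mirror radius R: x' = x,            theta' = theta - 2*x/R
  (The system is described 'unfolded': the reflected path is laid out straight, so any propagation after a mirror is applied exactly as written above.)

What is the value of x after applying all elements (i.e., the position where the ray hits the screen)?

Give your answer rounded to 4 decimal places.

Initial: x=7.0000 theta=-0.3000
After 1 (propagate distance d=5): x=5.5000 theta=-0.3000
After 2 (thin lens f=13): x=5.5000 theta=-47/65 (≈-0.7231)
After 3 (propagate distance d=31): x=-2199/130 (≈-16.9154) theta=-47/65 (≈-0.7231)
After 4 (thin lens f=10): x=-2199/130 (≈-16.9154) theta=1259/1300 (≈0.9685)
After 5 (propagate distance d=23): x=6967/1300 (≈5.3592) theta=1259/1300 (≈0.9685)
After 6 (thin lens f=-34): x=6967/1300 (≈5.3592) theta=49773/44200 (≈1.1261)
After 7 (propagate distance d=43 (to screen)): x=2377117/44200 (≈53.7809) theta=49773/44200 (≈1.1261)
Rounded to 4 decimal places: x = 53.7809

Answer: 53.7809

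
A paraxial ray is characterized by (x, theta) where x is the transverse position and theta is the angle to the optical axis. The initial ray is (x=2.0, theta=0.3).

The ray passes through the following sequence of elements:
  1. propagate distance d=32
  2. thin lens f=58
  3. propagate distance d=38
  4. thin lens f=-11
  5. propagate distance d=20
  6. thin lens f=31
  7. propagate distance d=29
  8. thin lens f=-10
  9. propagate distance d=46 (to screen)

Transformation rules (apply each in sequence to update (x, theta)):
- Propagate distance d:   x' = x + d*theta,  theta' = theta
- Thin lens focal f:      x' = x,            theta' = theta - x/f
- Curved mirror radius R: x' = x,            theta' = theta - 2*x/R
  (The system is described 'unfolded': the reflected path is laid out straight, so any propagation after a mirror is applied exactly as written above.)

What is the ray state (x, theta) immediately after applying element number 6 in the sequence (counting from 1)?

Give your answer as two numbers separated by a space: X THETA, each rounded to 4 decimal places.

Answer: 45.4000 0.0355

Derivation:
Initial: x=2.0000 theta=0.3000
After 1 (propagate distance d=32): x=11.6000 theta=0.3000
After 2 (thin lens f=58): x=11.6000 theta=0.1000
After 3 (propagate distance d=38): x=15.4000 theta=0.1000
After 4 (thin lens f=-11): x=15.4000 theta=1.5000
After 5 (propagate distance d=20): x=45.4000 theta=1.5000
After 6 (thin lens f=31): x=45.4000 theta=11/310 (≈0.0355)
Rounded to 4 decimal places: x = 45.4000, theta = 0.0355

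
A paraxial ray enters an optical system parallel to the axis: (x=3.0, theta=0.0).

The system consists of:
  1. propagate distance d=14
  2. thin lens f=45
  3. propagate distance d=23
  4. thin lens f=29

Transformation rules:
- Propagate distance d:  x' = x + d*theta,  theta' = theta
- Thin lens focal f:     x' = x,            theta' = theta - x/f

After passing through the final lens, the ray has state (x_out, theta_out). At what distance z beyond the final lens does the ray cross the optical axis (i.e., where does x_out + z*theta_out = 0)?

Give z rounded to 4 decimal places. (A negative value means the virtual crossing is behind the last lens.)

Initial: x=3.0000 theta=0.0000
After 1 (propagate distance d=14): x=3.0000 theta=0.0000
After 2 (thin lens f=45): x=3.0000 theta=-1/15 (≈-0.0667)
After 3 (propagate distance d=23): x=22/15 (≈1.4667) theta=-1/15 (≈-0.0667)
After 4 (thin lens f=29): x=22/15 (≈1.4667) theta=-17/145 (≈-0.1172)
z_focus = -x_out/theta_out = -(22/15)/(-17/145) = 638/51 ≈ 12.5098
Rounded to 4 decimal places: z = 12.5098

Answer: 12.5098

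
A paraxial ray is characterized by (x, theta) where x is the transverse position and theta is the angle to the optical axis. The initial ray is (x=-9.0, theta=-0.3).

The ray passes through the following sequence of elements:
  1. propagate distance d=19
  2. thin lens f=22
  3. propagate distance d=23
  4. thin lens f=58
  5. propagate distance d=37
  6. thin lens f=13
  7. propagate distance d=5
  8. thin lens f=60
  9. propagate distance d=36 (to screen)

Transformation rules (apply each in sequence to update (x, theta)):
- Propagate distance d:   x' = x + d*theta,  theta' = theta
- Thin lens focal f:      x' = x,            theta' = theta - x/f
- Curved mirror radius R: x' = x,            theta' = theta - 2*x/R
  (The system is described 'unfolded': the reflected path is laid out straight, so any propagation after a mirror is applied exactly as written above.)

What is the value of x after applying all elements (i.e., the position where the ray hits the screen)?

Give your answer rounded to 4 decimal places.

Answer: -10.6044

Derivation:
Initial: x=-9.0000 theta=-0.3000
After 1 (propagate distance d=19): x=-14.7000 theta=-0.3000
After 2 (thin lens f=22): x=-14.7000 theta=81/220 (≈0.3682)
After 3 (propagate distance d=23): x=-1371/220 (≈-6.2318) theta=81/220 (≈0.3682)
After 4 (thin lens f=58): x=-1371/220 (≈-6.2318) theta=6069/12760 (≈0.4756)
After 5 (propagate distance d=37): x=2637/232 (≈11.3664) theta=6069/12760 (≈0.4756)
After 6 (thin lens f=13): x=2637/232 (≈11.3664) theta=-33069/82940 (≈-0.3987)
After 7 (propagate distance d=5): x=310953/33176 (≈9.3728) theta=-33069/82940 (≈-0.3987)
After 8 (thin lens f=60): x=310953/33176 (≈9.3728) theta=-33473/60320 (≈-0.5549)
After 9 (propagate distance d=36 (to screen)): x=-879531/82940 (≈-10.6044) theta=-33473/60320 (≈-0.5549)
Rounded to 4 decimal places: x = -10.6044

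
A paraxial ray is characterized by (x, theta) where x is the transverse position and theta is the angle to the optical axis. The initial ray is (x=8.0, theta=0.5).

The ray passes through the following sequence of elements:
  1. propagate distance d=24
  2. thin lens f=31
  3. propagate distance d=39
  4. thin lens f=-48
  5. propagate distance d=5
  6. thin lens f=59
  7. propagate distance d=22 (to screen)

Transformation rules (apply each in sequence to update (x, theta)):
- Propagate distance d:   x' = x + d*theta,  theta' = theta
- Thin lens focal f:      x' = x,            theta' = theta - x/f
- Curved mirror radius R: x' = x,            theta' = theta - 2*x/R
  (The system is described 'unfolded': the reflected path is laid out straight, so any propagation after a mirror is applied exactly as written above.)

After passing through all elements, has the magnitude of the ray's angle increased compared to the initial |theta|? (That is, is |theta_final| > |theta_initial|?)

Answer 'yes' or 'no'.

Initial: x=8.0000 theta=0.5000
After 1 (propagate distance d=24): x=20.0000 theta=0.5000
After 2 (thin lens f=31): x=20.0000 theta=-9/62 (≈-0.1452)
After 3 (propagate distance d=39): x=889/62 (≈14.3387) theta=-9/62 (≈-0.1452)
After 4 (thin lens f=-48): x=889/62 (≈14.3387) theta=457/2976 (≈0.1536)
After 5 (propagate distance d=5): x=44957/2976 (≈15.1065) theta=457/2976 (≈0.1536)
After 6 (thin lens f=59): x=44957/2976 (≈15.1065) theta=-2999/29264 (≈-0.1025)
After 7 (propagate distance d=22 (to screen)): x=2256595/175584 (≈12.8519) theta=-2999/29264 (≈-0.1025)
|theta_initial|=0.5000 |theta_final|=2999/29264 (≈0.1025) -> not increased

Answer: no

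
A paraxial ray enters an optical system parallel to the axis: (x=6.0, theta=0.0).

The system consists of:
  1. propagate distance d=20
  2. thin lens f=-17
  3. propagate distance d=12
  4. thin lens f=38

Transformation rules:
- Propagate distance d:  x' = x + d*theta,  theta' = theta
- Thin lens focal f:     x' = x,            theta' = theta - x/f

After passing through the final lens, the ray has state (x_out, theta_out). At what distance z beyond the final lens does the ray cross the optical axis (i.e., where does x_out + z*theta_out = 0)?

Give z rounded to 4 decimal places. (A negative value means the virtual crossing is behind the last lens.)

Answer: -122.4444

Derivation:
Initial: x=6.0000 theta=0.0000
After 1 (propagate distance d=20): x=6.0000 theta=0.0000
After 2 (thin lens f=-17): x=6.0000 theta=6/17 (≈0.3529)
After 3 (propagate distance d=12): x=174/17 (≈10.2353) theta=6/17 (≈0.3529)
After 4 (thin lens f=38): x=174/17 (≈10.2353) theta=27/323 (≈0.0836)
z_focus = -x_out/theta_out = -(174/17)/(27/323) = -1102/9 ≈ -122.4444
Rounded to 4 decimal places: z = -122.4444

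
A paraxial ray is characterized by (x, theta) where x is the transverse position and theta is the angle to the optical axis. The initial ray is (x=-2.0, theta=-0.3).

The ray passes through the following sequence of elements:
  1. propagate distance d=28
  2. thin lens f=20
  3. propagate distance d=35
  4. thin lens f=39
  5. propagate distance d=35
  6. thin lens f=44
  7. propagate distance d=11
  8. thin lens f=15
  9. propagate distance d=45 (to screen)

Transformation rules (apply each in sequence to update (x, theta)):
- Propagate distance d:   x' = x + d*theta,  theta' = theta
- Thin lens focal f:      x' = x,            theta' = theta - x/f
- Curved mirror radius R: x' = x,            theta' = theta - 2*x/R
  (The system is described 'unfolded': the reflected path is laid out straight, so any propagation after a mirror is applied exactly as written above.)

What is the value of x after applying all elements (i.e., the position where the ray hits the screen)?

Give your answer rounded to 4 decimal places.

Initial: x=-2.0000 theta=-0.3000
After 1 (propagate distance d=28): x=-10.4000 theta=-0.3000
After 2 (thin lens f=20): x=-10.4000 theta=0.2200
After 3 (propagate distance d=35): x=-2.7000 theta=0.2200
After 4 (thin lens f=39): x=-2.7000 theta=94/325 (≈0.2892)
After 5 (propagate distance d=35): x=193/26 (≈7.4231) theta=94/325 (≈0.2892)
After 6 (thin lens f=44): x=193/26 (≈7.4231) theta=3447/28600 (≈0.1205)
After 7 (propagate distance d=11): x=22747/2600 (≈8.7488) theta=3447/28600 (≈0.1205)
After 8 (thin lens f=15): x=22747/2600 (≈8.7488) theta=-24814/53625 (≈-0.4627)
After 9 (propagate distance d=45 (to screen)): x=-26563/2200 (≈-12.0741) theta=-24814/53625 (≈-0.4627)
Rounded to 4 decimal places: x = -12.0741

Answer: -12.0741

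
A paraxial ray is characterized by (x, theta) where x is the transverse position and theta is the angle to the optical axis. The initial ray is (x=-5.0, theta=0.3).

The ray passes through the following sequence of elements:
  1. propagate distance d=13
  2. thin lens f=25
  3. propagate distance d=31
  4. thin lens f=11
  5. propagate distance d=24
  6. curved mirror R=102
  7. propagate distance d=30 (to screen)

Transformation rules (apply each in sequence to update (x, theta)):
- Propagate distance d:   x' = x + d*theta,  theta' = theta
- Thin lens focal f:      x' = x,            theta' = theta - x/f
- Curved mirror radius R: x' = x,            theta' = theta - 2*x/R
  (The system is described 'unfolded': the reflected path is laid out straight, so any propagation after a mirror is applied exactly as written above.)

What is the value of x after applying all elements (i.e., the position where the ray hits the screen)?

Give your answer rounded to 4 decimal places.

Answer: -17.0182

Derivation:
Initial: x=-5.0000 theta=0.3000
After 1 (propagate distance d=13): x=-1.1000 theta=0.3000
After 2 (thin lens f=25): x=-1.1000 theta=0.3440
After 3 (propagate distance d=31): x=9.5640 theta=0.3440
After 4 (thin lens f=11): x=9.5640 theta=-289/550 (≈-0.5255)
After 5 (propagate distance d=24): x=-8379/2750 (≈-3.0469) theta=-289/550 (≈-0.5255)
After 6 (curved mirror R=102): x=-8379/2750 (≈-3.0469) theta=-10886/23375 (≈-0.4657)
After 7 (propagate distance d=30 (to screen)): x=-795603/46750 (≈-17.0182) theta=-10886/23375 (≈-0.4657)
Rounded to 4 decimal places: x = -17.0182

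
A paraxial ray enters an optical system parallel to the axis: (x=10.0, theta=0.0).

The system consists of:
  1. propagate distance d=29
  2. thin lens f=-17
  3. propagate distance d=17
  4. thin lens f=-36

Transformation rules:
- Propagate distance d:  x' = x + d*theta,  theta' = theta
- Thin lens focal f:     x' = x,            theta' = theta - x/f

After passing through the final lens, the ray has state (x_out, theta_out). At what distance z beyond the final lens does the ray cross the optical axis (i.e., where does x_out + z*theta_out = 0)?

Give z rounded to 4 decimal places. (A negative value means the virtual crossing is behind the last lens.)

Initial: x=10.0000 theta=0.0000
After 1 (propagate distance d=29): x=10.0000 theta=0.0000
After 2 (thin lens f=-17): x=10.0000 theta=10/17 (≈0.5882)
After 3 (propagate distance d=17): x=20.0000 theta=10/17 (≈0.5882)
After 4 (thin lens f=-36): x=20.0000 theta=175/153 (≈1.1438)
z_focus = -x_out/theta_out = -(20.0000)/(175/153) = -612/35 ≈ -17.4857
Rounded to 4 decimal places: z = -17.4857

Answer: -17.4857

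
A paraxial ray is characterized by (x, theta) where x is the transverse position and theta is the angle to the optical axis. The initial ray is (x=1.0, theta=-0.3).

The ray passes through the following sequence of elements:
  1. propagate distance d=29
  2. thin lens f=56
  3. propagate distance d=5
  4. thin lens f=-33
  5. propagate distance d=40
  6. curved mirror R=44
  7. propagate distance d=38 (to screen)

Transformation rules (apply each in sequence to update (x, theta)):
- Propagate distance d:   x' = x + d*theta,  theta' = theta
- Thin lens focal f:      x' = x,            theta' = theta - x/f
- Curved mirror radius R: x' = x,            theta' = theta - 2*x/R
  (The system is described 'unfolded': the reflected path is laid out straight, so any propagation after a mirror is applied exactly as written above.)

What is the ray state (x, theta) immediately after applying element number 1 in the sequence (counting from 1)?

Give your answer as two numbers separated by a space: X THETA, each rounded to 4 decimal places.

Answer: -7.7000 -0.3000

Derivation:
Initial: x=1.0000 theta=-0.3000
After 1 (propagate distance d=29): x=-7.7000 theta=-0.3000
Rounded to 4 decimal places: x = -7.7000, theta = -0.3000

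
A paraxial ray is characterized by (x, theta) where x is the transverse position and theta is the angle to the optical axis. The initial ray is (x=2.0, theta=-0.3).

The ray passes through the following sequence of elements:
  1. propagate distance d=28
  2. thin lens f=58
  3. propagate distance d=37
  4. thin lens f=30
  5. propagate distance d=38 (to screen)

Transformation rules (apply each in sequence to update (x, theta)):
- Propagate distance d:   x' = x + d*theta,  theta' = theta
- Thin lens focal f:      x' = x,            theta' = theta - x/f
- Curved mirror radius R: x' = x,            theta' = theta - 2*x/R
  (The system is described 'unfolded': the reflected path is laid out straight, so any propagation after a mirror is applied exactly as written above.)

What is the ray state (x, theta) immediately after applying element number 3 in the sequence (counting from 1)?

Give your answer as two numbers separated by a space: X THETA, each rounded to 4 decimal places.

Answer: -13.4172 -0.1897

Derivation:
Initial: x=2.0000 theta=-0.3000
After 1 (propagate distance d=28): x=-6.4000 theta=-0.3000
After 2 (thin lens f=58): x=-6.4000 theta=-11/58 (≈-0.1897)
After 3 (propagate distance d=37): x=-3891/290 (≈-13.4172) theta=-11/58 (≈-0.1897)
Rounded to 4 decimal places: x = -13.4172, theta = -0.1897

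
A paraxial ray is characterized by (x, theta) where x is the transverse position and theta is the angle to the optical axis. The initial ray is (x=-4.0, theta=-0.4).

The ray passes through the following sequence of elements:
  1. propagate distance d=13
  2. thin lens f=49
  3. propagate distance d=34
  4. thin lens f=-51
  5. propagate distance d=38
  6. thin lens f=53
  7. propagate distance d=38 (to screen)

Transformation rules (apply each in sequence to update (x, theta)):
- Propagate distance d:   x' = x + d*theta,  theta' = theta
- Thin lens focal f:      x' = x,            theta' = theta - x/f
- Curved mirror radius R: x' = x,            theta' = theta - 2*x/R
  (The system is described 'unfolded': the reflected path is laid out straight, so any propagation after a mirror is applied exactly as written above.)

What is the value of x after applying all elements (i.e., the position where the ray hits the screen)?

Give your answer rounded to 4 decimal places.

Answer: -30.6877

Derivation:
Initial: x=-4.0000 theta=-0.4000
After 1 (propagate distance d=13): x=-9.2000 theta=-0.4000
After 2 (thin lens f=49): x=-9.2000 theta=-52/245 (≈-0.2122)
After 3 (propagate distance d=34): x=-4022/245 (≈-16.4163) theta=-52/245 (≈-0.2122)
After 4 (thin lens f=-51): x=-4022/245 (≈-16.4163) theta=-6674/12495 (≈-0.5341)
After 5 (propagate distance d=38): x=-458734/12495 (≈-36.7134) theta=-6674/12495 (≈-0.5341)
After 6 (thin lens f=53): x=-458734/12495 (≈-36.7134) theta=35004/220745 (≈0.1586)
After 7 (propagate distance d=38 (to screen)): x=-1195438/38955 (≈-30.6877) theta=35004/220745 (≈0.1586)
Rounded to 4 decimal places: x = -30.6877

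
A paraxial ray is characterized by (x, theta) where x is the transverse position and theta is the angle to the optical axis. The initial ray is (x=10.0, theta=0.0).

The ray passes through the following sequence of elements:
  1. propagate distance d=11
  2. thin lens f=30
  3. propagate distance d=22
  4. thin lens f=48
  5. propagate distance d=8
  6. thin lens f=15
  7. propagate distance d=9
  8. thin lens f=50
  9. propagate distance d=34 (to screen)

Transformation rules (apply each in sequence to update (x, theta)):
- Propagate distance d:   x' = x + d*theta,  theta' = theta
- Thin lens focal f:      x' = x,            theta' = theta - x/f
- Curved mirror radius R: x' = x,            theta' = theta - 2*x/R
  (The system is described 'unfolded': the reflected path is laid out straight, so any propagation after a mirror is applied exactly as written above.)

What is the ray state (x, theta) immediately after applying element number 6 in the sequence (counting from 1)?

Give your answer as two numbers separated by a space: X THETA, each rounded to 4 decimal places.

Initial: x=10.0000 theta=0.0000
After 1 (propagate distance d=11): x=10.0000 theta=0.0000
After 2 (thin lens f=30): x=10.0000 theta=-1/3 (≈-0.3333)
After 3 (propagate distance d=22): x=8/3 (≈2.6667) theta=-1/3 (≈-0.3333)
After 4 (thin lens f=48): x=8/3 (≈2.6667) theta=-7/18 (≈-0.3889)
After 5 (propagate distance d=8): x=-4/9 (≈-0.4444) theta=-7/18 (≈-0.3889)
After 6 (thin lens f=15): x=-4/9 (≈-0.4444) theta=-97/270 (≈-0.3593)
Rounded to 4 decimal places: x = -0.4444, theta = -0.3593

Answer: -0.4444 -0.3593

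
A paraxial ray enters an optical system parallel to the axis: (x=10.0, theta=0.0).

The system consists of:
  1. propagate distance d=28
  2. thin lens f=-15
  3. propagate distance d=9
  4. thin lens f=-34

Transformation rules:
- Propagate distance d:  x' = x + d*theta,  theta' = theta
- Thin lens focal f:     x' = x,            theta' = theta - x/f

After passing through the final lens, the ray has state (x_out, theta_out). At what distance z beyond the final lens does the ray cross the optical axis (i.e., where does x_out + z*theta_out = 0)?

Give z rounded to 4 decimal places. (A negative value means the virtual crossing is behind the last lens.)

Answer: -14.0690

Derivation:
Initial: x=10.0000 theta=0.0000
After 1 (propagate distance d=28): x=10.0000 theta=0.0000
After 2 (thin lens f=-15): x=10.0000 theta=2/3 (≈0.6667)
After 3 (propagate distance d=9): x=16.0000 theta=2/3 (≈0.6667)
After 4 (thin lens f=-34): x=16.0000 theta=58/51 (≈1.1373)
z_focus = -x_out/theta_out = -(16.0000)/(58/51) = -408/29 ≈ -14.0690
Rounded to 4 decimal places: z = -14.0690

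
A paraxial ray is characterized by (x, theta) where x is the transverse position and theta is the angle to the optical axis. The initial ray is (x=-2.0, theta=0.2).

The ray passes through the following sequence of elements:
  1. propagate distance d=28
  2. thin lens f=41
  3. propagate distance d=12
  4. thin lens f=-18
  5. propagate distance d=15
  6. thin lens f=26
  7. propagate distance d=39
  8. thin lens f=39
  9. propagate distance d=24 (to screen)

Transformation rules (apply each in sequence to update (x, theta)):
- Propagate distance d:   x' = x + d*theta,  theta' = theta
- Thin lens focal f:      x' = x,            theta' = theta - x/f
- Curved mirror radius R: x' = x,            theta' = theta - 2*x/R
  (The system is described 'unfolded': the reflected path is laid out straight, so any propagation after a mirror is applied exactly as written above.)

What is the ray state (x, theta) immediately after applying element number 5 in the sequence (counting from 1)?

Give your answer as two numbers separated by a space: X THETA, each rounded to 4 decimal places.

Answer: 10.7512 0.3870

Derivation:
Initial: x=-2.0000 theta=0.2000
After 1 (propagate distance d=28): x=3.6000 theta=0.2000
After 2 (thin lens f=41): x=3.6000 theta=23/205 (≈0.1122)
After 3 (propagate distance d=12): x=1014/205 (≈4.9463) theta=23/205 (≈0.1122)
After 4 (thin lens f=-18): x=1014/205 (≈4.9463) theta=238/615 (≈0.3870)
After 5 (propagate distance d=15): x=2204/205 (≈10.7512) theta=238/615 (≈0.3870)
Rounded to 4 decimal places: x = 10.7512, theta = 0.3870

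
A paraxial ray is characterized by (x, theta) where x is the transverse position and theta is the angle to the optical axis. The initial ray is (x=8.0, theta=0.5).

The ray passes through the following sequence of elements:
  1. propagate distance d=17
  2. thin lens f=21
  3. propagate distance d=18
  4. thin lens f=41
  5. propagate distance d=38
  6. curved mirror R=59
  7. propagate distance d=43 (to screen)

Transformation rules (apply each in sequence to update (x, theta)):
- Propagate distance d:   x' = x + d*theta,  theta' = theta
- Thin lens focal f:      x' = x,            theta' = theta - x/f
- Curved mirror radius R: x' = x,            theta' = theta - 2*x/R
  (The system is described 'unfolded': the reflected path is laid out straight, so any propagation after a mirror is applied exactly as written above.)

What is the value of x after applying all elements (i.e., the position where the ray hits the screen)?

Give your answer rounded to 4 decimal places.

Initial: x=8.0000 theta=0.5000
After 1 (propagate distance d=17): x=16.5000 theta=0.5000
After 2 (thin lens f=21): x=16.5000 theta=-2/7 (≈-0.2857)
After 3 (propagate distance d=18): x=159/14 (≈11.3571) theta=-2/7 (≈-0.2857)
After 4 (thin lens f=41): x=159/14 (≈11.3571) theta=-323/574 (≈-0.5627)
After 5 (propagate distance d=38): x=-5755/574 (≈-10.0261) theta=-323/574 (≈-0.5627)
After 6 (curved mirror R=59): x=-5755/574 (≈-10.0261) theta=-7547/33866 (≈-0.2228)
After 7 (propagate distance d=43 (to screen)): x=-332033/16933 (≈-19.6086) theta=-7547/33866 (≈-0.2228)
Rounded to 4 decimal places: x = -19.6086

Answer: -19.6086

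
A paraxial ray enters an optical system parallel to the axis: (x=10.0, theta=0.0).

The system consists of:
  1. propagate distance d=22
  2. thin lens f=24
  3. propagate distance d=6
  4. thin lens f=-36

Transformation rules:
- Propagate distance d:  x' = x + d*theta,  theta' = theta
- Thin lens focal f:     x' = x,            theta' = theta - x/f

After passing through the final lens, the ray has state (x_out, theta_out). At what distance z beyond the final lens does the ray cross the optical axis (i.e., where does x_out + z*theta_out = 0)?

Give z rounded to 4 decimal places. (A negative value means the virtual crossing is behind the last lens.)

Answer: 36.0000

Derivation:
Initial: x=10.0000 theta=0.0000
After 1 (propagate distance d=22): x=10.0000 theta=0.0000
After 2 (thin lens f=24): x=10.0000 theta=-5/12 (≈-0.4167)
After 3 (propagate distance d=6): x=7.5000 theta=-5/12 (≈-0.4167)
After 4 (thin lens f=-36): x=7.5000 theta=-5/24 (≈-0.2083)
z_focus = -x_out/theta_out = -(7.5000)/(-5/24) = 36.0000
Rounded to 4 decimal places: z = 36.0000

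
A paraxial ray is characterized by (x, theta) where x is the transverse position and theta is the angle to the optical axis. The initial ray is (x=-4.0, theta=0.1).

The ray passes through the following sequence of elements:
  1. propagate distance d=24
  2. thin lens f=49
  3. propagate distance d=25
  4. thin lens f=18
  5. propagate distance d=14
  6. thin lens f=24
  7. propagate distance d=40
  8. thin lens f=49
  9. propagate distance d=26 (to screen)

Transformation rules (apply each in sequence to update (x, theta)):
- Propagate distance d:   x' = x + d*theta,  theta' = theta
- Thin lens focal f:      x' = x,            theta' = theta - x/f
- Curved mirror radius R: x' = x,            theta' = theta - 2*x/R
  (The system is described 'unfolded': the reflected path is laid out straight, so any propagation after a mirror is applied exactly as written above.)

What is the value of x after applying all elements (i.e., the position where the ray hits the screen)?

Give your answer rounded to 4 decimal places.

Initial: x=-4.0000 theta=0.1000
After 1 (propagate distance d=24): x=-1.6000 theta=0.1000
After 2 (thin lens f=49): x=-1.6000 theta=13/98 (≈0.1327)
After 3 (propagate distance d=25): x=841/490 (≈1.7163) theta=13/98 (≈0.1327)
After 4 (thin lens f=18): x=841/490 (≈1.7163) theta=47/1260 (≈0.0373)
After 5 (propagate distance d=14): x=4936/2205 (≈2.2385) theta=47/1260 (≈0.0373)
After 6 (thin lens f=24): x=4936/2205 (≈2.2385) theta=-1481/26460 (≈-0.0560)
After 7 (propagate distance d=40): x=-2/6615 (≈-0.0003) theta=-1481/26460 (≈-0.0560)
After 8 (thin lens f=49): x=-2/6615 (≈-0.0003) theta=-24187/432180 (≈-0.0560)
After 9 (propagate distance d=26 (to screen)): x=-943489/648270 (≈-1.4554) theta=-24187/432180 (≈-0.0560)
Rounded to 4 decimal places: x = -1.4554

Answer: -1.4554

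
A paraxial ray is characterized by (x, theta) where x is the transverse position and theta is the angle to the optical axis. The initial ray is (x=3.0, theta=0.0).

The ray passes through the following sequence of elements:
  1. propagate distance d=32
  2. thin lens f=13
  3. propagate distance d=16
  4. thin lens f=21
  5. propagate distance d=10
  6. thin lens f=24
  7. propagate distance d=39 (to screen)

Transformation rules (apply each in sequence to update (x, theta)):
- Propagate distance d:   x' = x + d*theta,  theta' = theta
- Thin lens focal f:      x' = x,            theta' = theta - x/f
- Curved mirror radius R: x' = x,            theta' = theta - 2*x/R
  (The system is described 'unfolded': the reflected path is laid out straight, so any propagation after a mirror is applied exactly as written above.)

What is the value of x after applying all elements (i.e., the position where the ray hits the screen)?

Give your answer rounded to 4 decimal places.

Initial: x=3.0000 theta=0.0000
After 1 (propagate distance d=32): x=3.0000 theta=0.0000
After 2 (thin lens f=13): x=3.0000 theta=-3/13 (≈-0.2308)
After 3 (propagate distance d=16): x=-9/13 (≈-0.6923) theta=-3/13 (≈-0.2308)
After 4 (thin lens f=21): x=-9/13 (≈-0.6923) theta=-18/91 (≈-0.1978)
After 5 (propagate distance d=10): x=-243/91 (≈-2.6703) theta=-18/91 (≈-0.1978)
After 6 (thin lens f=24): x=-243/91 (≈-2.6703) theta=-9/104 (≈-0.0865)
After 7 (propagate distance d=39 (to screen)): x=-4401/728 (≈-6.0453) theta=-9/104 (≈-0.0865)
Rounded to 4 decimal places: x = -6.0453

Answer: -6.0453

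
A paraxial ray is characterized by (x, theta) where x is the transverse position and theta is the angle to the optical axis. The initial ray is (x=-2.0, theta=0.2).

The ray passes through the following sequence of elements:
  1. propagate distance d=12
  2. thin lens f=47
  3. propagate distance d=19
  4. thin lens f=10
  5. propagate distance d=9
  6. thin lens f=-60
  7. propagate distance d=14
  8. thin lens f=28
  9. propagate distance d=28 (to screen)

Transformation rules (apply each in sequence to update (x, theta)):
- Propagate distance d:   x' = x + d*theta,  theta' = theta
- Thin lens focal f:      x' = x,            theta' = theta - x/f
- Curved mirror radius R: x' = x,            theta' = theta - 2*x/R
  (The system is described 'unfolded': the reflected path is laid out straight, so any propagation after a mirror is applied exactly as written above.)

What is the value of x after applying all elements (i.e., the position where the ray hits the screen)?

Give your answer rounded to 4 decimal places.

Answer: -4.9528

Derivation:
Initial: x=-2.0000 theta=0.2000
After 1 (propagate distance d=12): x=0.4000 theta=0.2000
After 2 (thin lens f=47): x=0.4000 theta=9/47 (≈0.1915)
After 3 (propagate distance d=19): x=949/235 (≈4.0383) theta=9/47 (≈0.1915)
After 4 (thin lens f=10): x=949/235 (≈4.0383) theta=-499/2350 (≈-0.2123)
After 5 (propagate distance d=9): x=4999/2350 (≈2.1272) theta=-499/2350 (≈-0.2123)
After 6 (thin lens f=-60): x=4999/2350 (≈2.1272) theta=-24941/141000 (≈-0.1769)
After 7 (propagate distance d=14): x=-24617/70500 (≈-0.3492) theta=-24941/141000 (≈-0.1769)
After 8 (thin lens f=28): x=-24617/70500 (≈-0.3492) theta=-324557/1974000 (≈-0.1644)
After 9 (propagate distance d=28 (to screen)): x=-174587/35250 (≈-4.9528) theta=-324557/1974000 (≈-0.1644)
Rounded to 4 decimal places: x = -4.9528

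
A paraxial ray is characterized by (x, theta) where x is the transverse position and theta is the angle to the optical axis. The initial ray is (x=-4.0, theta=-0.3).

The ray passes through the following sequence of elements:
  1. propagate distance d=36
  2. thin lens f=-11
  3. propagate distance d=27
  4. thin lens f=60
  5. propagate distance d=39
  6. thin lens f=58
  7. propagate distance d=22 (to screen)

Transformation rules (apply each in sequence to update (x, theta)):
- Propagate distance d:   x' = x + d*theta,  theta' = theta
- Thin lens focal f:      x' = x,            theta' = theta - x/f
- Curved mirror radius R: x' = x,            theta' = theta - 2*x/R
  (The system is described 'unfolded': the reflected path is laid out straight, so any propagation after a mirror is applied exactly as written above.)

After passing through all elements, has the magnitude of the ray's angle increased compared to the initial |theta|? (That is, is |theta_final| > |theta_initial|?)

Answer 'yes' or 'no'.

Answer: yes

Derivation:
Initial: x=-4.0000 theta=-0.3000
After 1 (propagate distance d=36): x=-14.8000 theta=-0.3000
After 2 (thin lens f=-11): x=-14.8000 theta=-181/110 (≈-1.6455)
After 3 (propagate distance d=27): x=-1303/22 (≈-59.2273) theta=-181/110 (≈-1.6455)
After 4 (thin lens f=60): x=-1303/22 (≈-59.2273) theta=-79/120 (≈-0.6583)
After 5 (propagate distance d=39): x=-37357/440 (≈-84.9023) theta=-79/120 (≈-0.6583)
After 6 (thin lens f=58): x=-37357/440 (≈-84.9023) theta=61669/76560 (≈0.8055)
After 7 (propagate distance d=22 (to screen)): x=-128585/1914 (≈-67.1813) theta=61669/76560 (≈0.8055)
|theta_initial|=0.3000 |theta_final|=61669/76560 (≈0.8055) -> increased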